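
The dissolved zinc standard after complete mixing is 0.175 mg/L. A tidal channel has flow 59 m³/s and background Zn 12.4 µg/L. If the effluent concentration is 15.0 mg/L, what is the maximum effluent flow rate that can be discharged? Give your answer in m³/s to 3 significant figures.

12.4 µg/L = 0.0124 mg/L.
Mass balance at complete mixing: C_std·(Q_w + Q_r) = Q_w·C_e + Q_r·C_b.
Rearranging, Q_w = Q_r·(C_std − C_b)/(C_e − C_std) = 59·(0.175 − 0.0124) / (15 − 0.175) = 0.6471 m³/s.

0.647 m³/s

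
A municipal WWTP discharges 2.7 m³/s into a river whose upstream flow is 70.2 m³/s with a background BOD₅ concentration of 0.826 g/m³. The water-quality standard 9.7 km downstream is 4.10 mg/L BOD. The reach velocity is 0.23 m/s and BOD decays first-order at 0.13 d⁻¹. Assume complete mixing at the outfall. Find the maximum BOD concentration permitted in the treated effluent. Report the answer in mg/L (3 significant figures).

96.5 mg/L

Travel time to the compliance point: t = 9700/0.23 = 4.217e+04 s = 0.4881 d; decay factor exp(−0.13·0.4881) = 0.9385.
So the concentration just after mixing may be at most 4.1/0.9385 = 4.369 mg/L.
Mass balance: 4.369·72.9 = 2.7·Cₑ + 70.2·0.826.
Cₑ = (318.5 − 57.99) / 2.7 = 96.48 mg/L.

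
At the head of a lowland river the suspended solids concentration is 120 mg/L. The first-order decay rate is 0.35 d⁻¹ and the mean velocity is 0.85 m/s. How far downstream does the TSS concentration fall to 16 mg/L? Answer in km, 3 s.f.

423 km

From C = C₀·e^(−kt), t = ln(C₀/C)/k = ln(120/16)/0.35 = 2.015/0.35 = 5.757 d.
Distance = v·t = 0.85 m/s × 4.974e+05 s = 4.228e+05 m = 422.8 km.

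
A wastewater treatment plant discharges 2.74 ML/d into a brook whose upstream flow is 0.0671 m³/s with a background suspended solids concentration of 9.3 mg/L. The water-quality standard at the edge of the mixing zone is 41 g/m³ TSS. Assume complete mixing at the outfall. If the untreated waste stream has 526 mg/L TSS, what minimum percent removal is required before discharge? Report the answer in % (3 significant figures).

2.74 ML/d = 0.03171 m³/s.
Mass balance: 41·0.09881 = 0.03171·Cₑ + 0.0671·9.3.
Cₑ = (4.051 − 0.624) / 0.03171 = 108.1 mg/L.
Required removal = 1 − 108.1/526 = 79.45 %.

79.5 %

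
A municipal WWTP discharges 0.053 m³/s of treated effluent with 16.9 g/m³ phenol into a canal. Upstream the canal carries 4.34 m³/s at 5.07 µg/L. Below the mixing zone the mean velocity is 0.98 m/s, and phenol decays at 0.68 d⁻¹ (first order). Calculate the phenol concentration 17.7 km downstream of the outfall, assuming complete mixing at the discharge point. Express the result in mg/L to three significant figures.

5.07 µg/L = 0.00507 mg/L.
After complete mixing, C₀ = (0.053·16.9 + 4.34·0.00507) / 4.393 = 0.2089 mg/L.
Travel time t = 1.77e+04 m / 0.98 m/s = 1.806e+04 s = 0.209 d.
C = 0.2089·exp(−0.68·0.209) = 0.2089·0.8675 = 0.1812 mg/L.

0.181 mg/L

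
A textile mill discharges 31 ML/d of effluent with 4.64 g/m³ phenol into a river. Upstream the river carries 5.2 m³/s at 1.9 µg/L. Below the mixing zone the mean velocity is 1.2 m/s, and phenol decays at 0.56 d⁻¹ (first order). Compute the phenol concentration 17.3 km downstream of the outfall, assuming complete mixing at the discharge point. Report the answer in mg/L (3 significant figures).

0.274 mg/L

31 ML/d = 0.3588 m³/s.
1.9 µg/L = 0.0019 mg/L.
After complete mixing, C₀ = (0.3588·4.64 + 5.2·0.0019) / 5.559 = 0.3013 mg/L.
Travel time t = 1.73e+04 m / 1.2 m/s = 1.442e+04 s = 0.1669 d.
C = 0.3013·exp(−0.56·0.1669) = 0.3013·0.9108 = 0.2744 mg/L.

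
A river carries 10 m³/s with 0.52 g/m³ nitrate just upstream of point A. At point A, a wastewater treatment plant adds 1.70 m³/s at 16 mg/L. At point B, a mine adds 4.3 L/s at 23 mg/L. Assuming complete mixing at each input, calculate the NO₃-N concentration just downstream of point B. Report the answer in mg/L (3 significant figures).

After input A: C = (10·0.52 + 1.7·16) / 11.7 = 2.769 mg/L.
4.3 L/s = 0.0043 m³/s.
After input B: C = (11.7·2.769 + 0.0043·23) / 11.7 = 2.777 mg/L.

2.78 mg/L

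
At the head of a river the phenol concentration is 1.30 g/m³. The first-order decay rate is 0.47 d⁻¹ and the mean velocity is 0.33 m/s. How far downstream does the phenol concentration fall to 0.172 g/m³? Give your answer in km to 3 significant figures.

123 km

From C = C₀·e^(−kt), t = ln(C₀/C)/k = ln(1.30/0.172)/0.47 = 2.023/0.47 = 4.303 d.
Distance = v·t = 0.33 m/s × 3.718e+05 s = 1.227e+05 m = 122.7 km.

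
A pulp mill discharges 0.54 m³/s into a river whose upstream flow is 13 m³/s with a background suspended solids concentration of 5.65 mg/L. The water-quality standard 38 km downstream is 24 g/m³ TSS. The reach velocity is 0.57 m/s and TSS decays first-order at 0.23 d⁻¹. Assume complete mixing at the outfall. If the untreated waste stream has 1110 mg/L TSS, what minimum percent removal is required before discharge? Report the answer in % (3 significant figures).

Travel time to the compliance point: t = 3.8e+04/0.57 = 6.667e+04 s = 0.7716 d; decay factor exp(−0.23·0.7716) = 0.8374.
So the concentration just after mixing may be at most 24/0.8374 = 28.66 mg/L.
Mass balance: 28.66·13.54 = 0.54·Cₑ + 13·5.65.
Cₑ = (388.1 − 73.45) / 0.54 = 582.6 mg/L.
Required removal = 1 − 582.6/1110 = 47.51 %.

47.5 %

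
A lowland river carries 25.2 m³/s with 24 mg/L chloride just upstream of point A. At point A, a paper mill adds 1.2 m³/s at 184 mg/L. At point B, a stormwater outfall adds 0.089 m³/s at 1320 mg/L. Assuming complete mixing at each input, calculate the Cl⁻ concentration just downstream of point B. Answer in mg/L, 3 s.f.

After input A: C = (25.2·24 + 1.2·184) / 26.4 = 31.27 mg/L.
After input B: C = (26.4·31.27 + 0.089·1320) / 26.49 = 35.6 mg/L.

35.6 mg/L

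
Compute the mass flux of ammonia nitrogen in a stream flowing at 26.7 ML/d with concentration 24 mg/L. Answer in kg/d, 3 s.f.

641 kg/d

26.7 ML/d = 0.309 m³/s.
Mass flux = Q·C = 0.309 m³/s × 24 g/m³ = 7.417 g/s.
= 7.417 g/s × 86.4 = 640.8 kg/d.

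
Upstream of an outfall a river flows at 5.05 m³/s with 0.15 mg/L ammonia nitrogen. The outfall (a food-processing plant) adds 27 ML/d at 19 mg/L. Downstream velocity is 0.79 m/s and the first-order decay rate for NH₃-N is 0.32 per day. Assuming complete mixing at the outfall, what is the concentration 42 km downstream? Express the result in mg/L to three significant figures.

27 ML/d = 0.3125 m³/s.
After complete mixing, C₀ = (0.3125·19 + 5.05·0.15) / 5.362 = 1.248 mg/L.
Travel time t = 4.2e+04 m / 0.79 m/s = 5.316e+04 s = 0.6153 d.
C = 1.248·exp(−0.32·0.6153) = 1.248·0.8213 = 1.025 mg/L.

1.03 mg/L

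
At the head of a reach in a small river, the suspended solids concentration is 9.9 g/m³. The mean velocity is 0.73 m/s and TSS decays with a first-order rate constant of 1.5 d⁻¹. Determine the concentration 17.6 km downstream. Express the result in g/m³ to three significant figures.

Travel time t = 17.6 km / 0.73 m/s = 1.76e+04/0.73 = 2.411e+04 s = 0.279 d.
First-order decay: C = 9.9·exp(−1.5·0.279) = 9.9·0.658 = 6.514 g/m³.

6.51 g/m³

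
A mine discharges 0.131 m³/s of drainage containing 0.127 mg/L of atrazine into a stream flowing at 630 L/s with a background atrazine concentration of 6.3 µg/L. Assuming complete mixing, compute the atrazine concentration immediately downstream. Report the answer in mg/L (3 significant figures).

0.0271 mg/L

630 L/s = 0.63 m³/s.
6.3 µg/L = 0.0063 mg/L.
Conservation of mass across the mixing zone: C = (0.131·0.127 + 0.63·0.0063) / (0.131 + 0.63) = 0.02061/0.761 = 0.02708 mg/L.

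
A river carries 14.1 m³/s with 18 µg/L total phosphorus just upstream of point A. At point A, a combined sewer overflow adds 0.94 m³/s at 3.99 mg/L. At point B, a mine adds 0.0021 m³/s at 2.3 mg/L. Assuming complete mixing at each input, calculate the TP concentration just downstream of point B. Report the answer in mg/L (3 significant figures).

18 µg/L = 0.018 mg/L.
After input A: C = (14.1·0.018 + 0.94·3.99) / 15.04 = 0.2663 mg/L.
After input B: C = (15.04·0.2663 + 0.0021·2.3) / 15.04 = 0.2665 mg/L.

0.267 mg/L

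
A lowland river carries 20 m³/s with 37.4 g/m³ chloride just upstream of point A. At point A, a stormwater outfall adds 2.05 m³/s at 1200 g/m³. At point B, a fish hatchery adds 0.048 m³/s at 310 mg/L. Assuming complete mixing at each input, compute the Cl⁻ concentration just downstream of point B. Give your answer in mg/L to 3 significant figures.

After input A: C = (20·37.4 + 2.05·1200) / 22.05 = 145.5 mg/L.
After input B: C = (22.05·145.5 + 0.048·310) / 22.1 = 145.8 mg/L.

146 mg/L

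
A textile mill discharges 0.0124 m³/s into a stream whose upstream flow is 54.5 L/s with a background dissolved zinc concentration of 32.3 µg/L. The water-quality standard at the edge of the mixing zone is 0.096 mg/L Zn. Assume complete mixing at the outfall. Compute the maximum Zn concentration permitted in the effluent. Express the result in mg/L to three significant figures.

54.5 L/s = 0.0545 m³/s.
32.3 µg/L = 0.0323 mg/L.
Mass balance: 0.096·0.0669 = 0.0124·Cₑ + 0.0545·0.0323.
Cₑ = (0.006422 − 0.00176) / 0.0124 = 0.376 mg/L.

0.376 mg/L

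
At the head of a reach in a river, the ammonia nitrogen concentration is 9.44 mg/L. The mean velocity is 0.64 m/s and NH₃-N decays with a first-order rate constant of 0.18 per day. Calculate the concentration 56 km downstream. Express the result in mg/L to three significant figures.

7.87 mg/L

Travel time t = 56 km / 0.64 m/s = 5.6e+04/0.64 = 8.75e+04 s = 1.013 d.
First-order decay: C = 9.44·exp(−0.18·1.013) = 9.44·0.8334 = 7.867 mg/L.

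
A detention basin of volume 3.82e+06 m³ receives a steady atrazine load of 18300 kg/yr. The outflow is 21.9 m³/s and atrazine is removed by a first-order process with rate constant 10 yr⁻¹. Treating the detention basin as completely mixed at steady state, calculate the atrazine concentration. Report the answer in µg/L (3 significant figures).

25.1 µg/L

Outflow Q = 21.9 m³/s × 3.156e+07 s/yr = 6.911e+08 m³/yr.
Steady-state CSTR mass balance: W = Q·C + k·V·C, so C = W/(Q + kV).
Q + kV = 6.911e+08 + 10·3.82e+06 = 7.293e+08 m³/yr.
C = 18300/7.293e+08 = 2.509e-05 kg/m³ = 0.02509 mg/L = 25.09 µg/L.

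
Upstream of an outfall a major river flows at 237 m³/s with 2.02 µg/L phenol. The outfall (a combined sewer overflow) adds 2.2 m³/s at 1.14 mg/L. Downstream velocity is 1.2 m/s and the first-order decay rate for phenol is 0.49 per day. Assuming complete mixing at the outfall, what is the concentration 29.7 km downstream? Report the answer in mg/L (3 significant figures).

2.02 µg/L = 0.00202 mg/L.
After complete mixing, C₀ = (2.2·1.14 + 237·0.00202) / 239.2 = 0.01249 mg/L.
Travel time t = 2.97e+04 m / 1.2 m/s = 2.475e+04 s = 0.2865 d.
C = 0.01249·exp(−0.49·0.2865) = 0.01249·0.869 = 0.01085 mg/L.

0.0109 mg/L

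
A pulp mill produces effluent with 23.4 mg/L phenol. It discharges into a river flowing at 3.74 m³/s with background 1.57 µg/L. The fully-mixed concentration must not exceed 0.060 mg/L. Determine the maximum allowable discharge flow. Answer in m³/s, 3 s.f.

1.57 µg/L = 0.00157 mg/L.
Mass balance at complete mixing: C_std·(Q_w + Q_r) = Q_w·C_e + Q_r·C_b.
Rearranging, Q_w = Q_r·(C_std − C_b)/(C_e − C_std) = 3.74·(0.06 − 0.00157) / (23.4 − 0.06) = 0.009363 m³/s.

0.00936 m³/s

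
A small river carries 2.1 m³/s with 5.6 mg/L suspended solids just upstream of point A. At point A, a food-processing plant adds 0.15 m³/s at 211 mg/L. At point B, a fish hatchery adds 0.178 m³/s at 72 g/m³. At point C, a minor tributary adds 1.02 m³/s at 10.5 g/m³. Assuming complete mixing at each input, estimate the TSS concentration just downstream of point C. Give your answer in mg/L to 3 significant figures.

After input A: C = (2.1·5.6 + 0.15·211) / 2.25 = 19.29 mg/L.
After input B: C = (2.25·19.29 + 0.178·72) / 2.428 = 23.16 mg/L.
After input C: C = (2.428·23.16 + 1.02·10.5) / 3.448 = 19.41 mg/L.

19.4 mg/L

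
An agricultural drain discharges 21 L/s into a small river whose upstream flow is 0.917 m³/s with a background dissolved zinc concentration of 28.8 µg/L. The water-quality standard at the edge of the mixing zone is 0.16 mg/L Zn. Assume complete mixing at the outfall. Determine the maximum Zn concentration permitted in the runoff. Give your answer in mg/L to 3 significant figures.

5.89 mg/L

21 L/s = 0.021 m³/s.
28.8 µg/L = 0.0288 mg/L.
Mass balance: 0.16·0.938 = 0.021·Cₑ + 0.917·0.0288.
Cₑ = (0.1501 − 0.02641) / 0.021 = 5.889 mg/L.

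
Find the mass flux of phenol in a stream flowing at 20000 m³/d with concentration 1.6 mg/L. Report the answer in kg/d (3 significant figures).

20000 m³/d = 0.2315 m³/s.
Mass flux = Q·C = 0.2315 m³/s × 1.6 g/m³ = 0.3704 g/s.
= 0.3704 g/s × 86.4 = 32 kg/d.

32.0 kg/d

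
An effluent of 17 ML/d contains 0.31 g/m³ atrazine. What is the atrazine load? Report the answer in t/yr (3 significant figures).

1.92 t/yr

17 ML/d = 0.1968 m³/s.
Mass flux = Q·C = 0.1968 m³/s × 0.31 g/m³ = 0.061 g/s.
= 0.061 g/s × 31.56 = 1.925 t/yr.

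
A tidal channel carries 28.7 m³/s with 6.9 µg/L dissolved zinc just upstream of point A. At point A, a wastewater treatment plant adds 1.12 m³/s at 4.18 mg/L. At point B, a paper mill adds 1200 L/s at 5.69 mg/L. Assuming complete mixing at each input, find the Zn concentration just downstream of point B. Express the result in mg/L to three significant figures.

0.377 mg/L

6.9 µg/L = 0.0069 mg/L.
After input A: C = (28.7·0.0069 + 1.12·4.18) / 29.82 = 0.1636 mg/L.
1200 L/s = 1.2 m³/s.
After input B: C = (29.82·0.1636 + 1.2·5.69) / 31.02 = 0.3774 mg/L.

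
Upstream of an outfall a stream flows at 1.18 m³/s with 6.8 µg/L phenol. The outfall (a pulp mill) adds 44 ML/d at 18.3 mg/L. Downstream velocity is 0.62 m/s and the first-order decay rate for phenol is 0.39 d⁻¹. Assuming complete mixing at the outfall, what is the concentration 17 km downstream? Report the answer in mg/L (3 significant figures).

4.88 mg/L

44 ML/d = 0.5093 m³/s.
6.8 µg/L = 0.0068 mg/L.
After complete mixing, C₀ = (0.5093·18.3 + 1.18·0.0068) / 1.689 = 5.522 mg/L.
Travel time t = 1.7e+04 m / 0.62 m/s = 2.742e+04 s = 0.3174 d.
C = 5.522·exp(−0.39·0.3174) = 5.522·0.8836 = 4.879 mg/L.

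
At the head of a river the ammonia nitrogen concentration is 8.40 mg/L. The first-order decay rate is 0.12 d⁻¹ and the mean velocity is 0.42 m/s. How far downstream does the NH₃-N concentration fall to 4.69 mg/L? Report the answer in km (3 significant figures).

176 km

From C = C₀·e^(−kt), t = ln(C₀/C)/k = ln(8.40/4.69)/0.12 = 0.5828/0.12 = 4.857 d.
Distance = v·t = 0.42 m/s × 4.196e+05 s = 1.762e+05 m = 176.2 km.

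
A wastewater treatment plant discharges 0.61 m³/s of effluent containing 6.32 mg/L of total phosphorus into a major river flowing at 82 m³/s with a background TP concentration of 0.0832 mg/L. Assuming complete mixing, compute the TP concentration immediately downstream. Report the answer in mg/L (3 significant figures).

0.129 mg/L

Flow-weighted mixing gives C = (0.61·6.32 + 82·0.0832) / (0.61 + 82) = 10.68/82.61 = 0.1293 mg/L.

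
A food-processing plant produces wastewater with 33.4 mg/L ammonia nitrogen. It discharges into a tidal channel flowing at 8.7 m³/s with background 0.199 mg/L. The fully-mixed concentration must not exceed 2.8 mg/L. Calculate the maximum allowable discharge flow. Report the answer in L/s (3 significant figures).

Mass balance at complete mixing: C_std·(Q_w + Q_r) = Q_w·C_e + Q_r·C_b.
Rearranging, Q_w = Q_r·(C_std − C_b)/(C_e − C_std) = 8.7·(2.8 − 0.199) / (33.4 − 2.8) = 0.7395 m³/s.
= 739.5 L/s.

740 L/s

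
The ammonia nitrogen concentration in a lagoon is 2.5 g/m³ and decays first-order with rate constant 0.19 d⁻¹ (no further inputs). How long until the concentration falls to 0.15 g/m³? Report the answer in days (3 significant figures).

t = ln(C₀/C)/k = ln(2.5/0.15)/0.19 = 2.813/0.19 = 14.81 d.

14.8 d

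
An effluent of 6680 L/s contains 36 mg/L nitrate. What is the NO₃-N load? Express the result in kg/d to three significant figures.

20800 kg/d

6680 L/s = 6.68 m³/s.
Mass flux = Q·C = 6.68 m³/s × 36 g/m³ = 240.5 g/s.
= 240.5 g/s × 86.4 = 2.078e+04 kg/d.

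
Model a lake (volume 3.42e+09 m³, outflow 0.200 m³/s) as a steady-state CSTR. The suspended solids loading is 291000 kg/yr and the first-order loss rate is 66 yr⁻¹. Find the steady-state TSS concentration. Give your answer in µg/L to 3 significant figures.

Outflow Q = 0.200 m³/s × 3.156e+07 s/yr = 6.312e+06 m³/yr.
Steady-state CSTR mass balance: W = Q·C + k·V·C, so C = W/(Q + kV).
Q + kV = 6.312e+06 + 66·3.42e+09 = 2.257e+11 m³/yr.
C = 291000/2.257e+11 = 1.289e-06 kg/m³ = 0.001289 mg/L = 1.289 µg/L.

1.29 µg/L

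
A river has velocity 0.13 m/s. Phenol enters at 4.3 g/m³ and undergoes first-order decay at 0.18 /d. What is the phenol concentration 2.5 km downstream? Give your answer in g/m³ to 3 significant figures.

4.13 g/m³

Travel time t = 2.5 km / 0.13 m/s = 2500/0.13 = 1.923e+04 s = 0.2226 d.
First-order decay: C = 4.3·exp(−0.18·0.2226) = 4.3·0.9607 = 4.131 g/m³.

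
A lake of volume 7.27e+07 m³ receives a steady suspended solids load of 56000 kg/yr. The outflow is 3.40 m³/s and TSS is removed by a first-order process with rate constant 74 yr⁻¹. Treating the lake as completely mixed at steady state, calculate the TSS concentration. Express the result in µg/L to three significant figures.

Outflow Q = 3.40 m³/s × 3.156e+07 s/yr = 1.073e+08 m³/yr.
Steady-state CSTR mass balance: W = Q·C + k·V·C, so C = W/(Q + kV).
Q + kV = 1.073e+08 + 74·7.27e+07 = 5.487e+09 m³/yr.
C = 56000/5.487e+09 = 1.021e-05 kg/m³ = 0.01021 mg/L = 10.21 µg/L.

10.2 µg/L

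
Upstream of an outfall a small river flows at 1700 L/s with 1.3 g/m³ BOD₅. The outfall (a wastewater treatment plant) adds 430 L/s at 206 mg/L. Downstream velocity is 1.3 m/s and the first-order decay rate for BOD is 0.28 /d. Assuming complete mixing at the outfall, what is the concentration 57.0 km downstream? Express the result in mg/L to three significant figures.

37.0 mg/L

430 L/s = 0.43 m³/s.
1700 L/s = 1.7 m³/s.
After complete mixing, C₀ = (0.43·206 + 1.7·1.3) / 2.13 = 42.62 mg/L.
Travel time t = 5.7e+04 m / 1.3 m/s = 4.385e+04 s = 0.5075 d.
C = 42.62·exp(−0.28·0.5075) = 42.62·0.8675 = 36.98 mg/L.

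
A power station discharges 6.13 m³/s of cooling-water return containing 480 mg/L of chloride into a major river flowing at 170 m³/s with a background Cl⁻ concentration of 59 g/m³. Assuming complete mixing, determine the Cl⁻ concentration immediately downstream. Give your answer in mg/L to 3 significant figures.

By mass balance at complete mixing, C = (6.13·480 + 170·59) / (6.13 + 170) = 1.297e+04/176.1 = 73.65 mg/L.

73.7 mg/L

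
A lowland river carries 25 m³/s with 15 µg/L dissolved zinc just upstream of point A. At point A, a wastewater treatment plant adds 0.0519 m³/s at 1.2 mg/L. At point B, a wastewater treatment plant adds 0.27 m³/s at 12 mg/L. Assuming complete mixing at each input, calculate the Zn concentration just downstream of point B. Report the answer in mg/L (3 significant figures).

0.145 mg/L

15 µg/L = 0.015 mg/L.
After input A: C = (25·0.015 + 0.0519·1.2) / 25.05 = 0.01745 mg/L.
After input B: C = (25.05·0.01745 + 0.27·12) / 25.32 = 0.1452 mg/L.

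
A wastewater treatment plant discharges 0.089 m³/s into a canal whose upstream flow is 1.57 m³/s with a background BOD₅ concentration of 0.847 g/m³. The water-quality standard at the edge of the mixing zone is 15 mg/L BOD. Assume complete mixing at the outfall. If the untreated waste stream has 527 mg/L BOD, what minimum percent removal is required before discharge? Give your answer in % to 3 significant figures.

49.8 %

Mass balance: 15·1.659 = 0.089·Cₑ + 1.57·0.847.
Cₑ = (24.89 − 1.33) / 0.089 = 264.7 mg/L.
Required removal = 1 − 264.7/527 = 49.78 %.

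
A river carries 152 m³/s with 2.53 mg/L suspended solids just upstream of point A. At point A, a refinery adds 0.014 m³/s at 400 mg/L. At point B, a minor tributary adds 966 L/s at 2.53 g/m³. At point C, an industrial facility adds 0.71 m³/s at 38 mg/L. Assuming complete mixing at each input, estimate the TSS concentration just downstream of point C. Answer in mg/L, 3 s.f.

2.73 mg/L

After input A: C = (152·2.53 + 0.014·400) / 152 = 2.567 mg/L.
966 L/s = 0.966 m³/s.
After input B: C = (152·2.567 + 0.966·2.53) / 153 = 2.566 mg/L.
After input C: C = (153·2.566 + 0.71·38) / 153.7 = 2.73 mg/L.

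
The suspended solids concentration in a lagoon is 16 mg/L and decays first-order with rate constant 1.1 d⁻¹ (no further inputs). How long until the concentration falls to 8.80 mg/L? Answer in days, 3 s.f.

t = ln(C₀/C)/k = ln(16/8.80)/1.1 = 0.5978/1.1 = 0.5435 d.

0.543 d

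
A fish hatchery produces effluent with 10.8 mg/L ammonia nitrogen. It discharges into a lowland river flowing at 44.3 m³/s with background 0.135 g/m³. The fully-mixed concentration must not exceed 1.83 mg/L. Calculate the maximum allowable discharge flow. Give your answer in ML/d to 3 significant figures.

Mass balance at complete mixing: C_std·(Q_w + Q_r) = Q_w·C_e + Q_r·C_b.
Rearranging, Q_w = Q_r·(C_std − C_b)/(C_e − C_std) = 44.3·(1.83 − 0.135) / (10.8 − 1.83) = 8.371 m³/s.
= 723.3 ML/d.

723 ML/d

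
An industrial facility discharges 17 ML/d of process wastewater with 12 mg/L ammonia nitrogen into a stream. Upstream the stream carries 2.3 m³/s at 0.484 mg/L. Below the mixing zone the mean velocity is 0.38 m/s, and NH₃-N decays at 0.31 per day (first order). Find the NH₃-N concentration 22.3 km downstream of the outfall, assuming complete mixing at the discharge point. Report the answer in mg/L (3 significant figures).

1.13 mg/L

17 ML/d = 0.1968 m³/s.
After complete mixing, C₀ = (0.1968·12 + 2.3·0.484) / 2.497 = 1.392 mg/L.
Travel time t = 2.23e+04 m / 0.38 m/s = 5.868e+04 s = 0.6792 d.
C = 1.392·exp(−0.31·0.6792) = 1.392·0.8101 = 1.127 mg/L.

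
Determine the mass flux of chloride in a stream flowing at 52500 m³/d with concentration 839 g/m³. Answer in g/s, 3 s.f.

510 g/s

52500 m³/d = 0.6076 m³/s.
Mass flux = Q·C = 0.6076 m³/s × 839 g/m³ = 509.8 g/s.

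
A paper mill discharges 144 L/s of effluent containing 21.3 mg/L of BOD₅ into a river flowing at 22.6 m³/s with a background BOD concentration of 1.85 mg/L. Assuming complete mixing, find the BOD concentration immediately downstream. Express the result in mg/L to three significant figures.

1.97 mg/L

144 L/s = 0.144 m³/s.
Conservation of mass across the mixing zone: C = (0.144·21.3 + 22.6·1.85) / (0.144 + 22.6) = 44.88/22.74 = 1.973 mg/L.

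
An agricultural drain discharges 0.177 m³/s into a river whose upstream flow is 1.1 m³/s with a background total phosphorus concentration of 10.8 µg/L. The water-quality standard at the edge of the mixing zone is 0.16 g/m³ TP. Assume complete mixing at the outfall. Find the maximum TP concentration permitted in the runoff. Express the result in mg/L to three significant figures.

1.09 mg/L

10.8 µg/L = 0.0108 mg/L.
Mass balance: 0.16·1.277 = 0.177·Cₑ + 1.1·0.0108.
Cₑ = (0.2043 − 0.01188) / 0.177 = 1.087 mg/L.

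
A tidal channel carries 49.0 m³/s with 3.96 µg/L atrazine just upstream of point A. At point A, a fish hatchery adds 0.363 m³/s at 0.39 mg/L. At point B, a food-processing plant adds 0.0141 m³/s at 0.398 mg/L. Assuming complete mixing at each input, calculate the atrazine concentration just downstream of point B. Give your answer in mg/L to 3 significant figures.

3.96 µg/L = 0.00396 mg/L.
After input A: C = (49·0.00396 + 0.363·0.39) / 49.36 = 0.006799 mg/L.
After input B: C = (49.36·0.006799 + 0.0141·0.398) / 49.38 = 0.006911 mg/L.

0.00691 mg/L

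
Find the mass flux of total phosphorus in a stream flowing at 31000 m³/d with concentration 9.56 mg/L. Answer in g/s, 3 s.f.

3.43 g/s

31000 m³/d = 0.3588 m³/s.
Mass flux = Q·C = 0.3588 m³/s × 9.56 g/m³ = 3.43 g/s.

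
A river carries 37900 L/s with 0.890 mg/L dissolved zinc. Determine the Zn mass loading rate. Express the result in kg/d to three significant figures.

37900 L/s = 37.9 m³/s.
Mass flux = Q·C = 37.9 m³/s × 0.89 g/m³ = 33.73 g/s.
= 33.73 g/s × 86.4 = 2914 kg/d.

2910 kg/d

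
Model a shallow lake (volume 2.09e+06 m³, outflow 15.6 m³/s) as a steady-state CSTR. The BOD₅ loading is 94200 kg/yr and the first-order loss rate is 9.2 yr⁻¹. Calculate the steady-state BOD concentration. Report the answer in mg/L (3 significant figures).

Outflow Q = 15.6 m³/s × 3.156e+07 s/yr = 4.923e+08 m³/yr.
Steady-state CSTR mass balance: W = Q·C + k·V·C, so C = W/(Q + kV).
Q + kV = 4.923e+08 + 9.2·2.09e+06 = 5.115e+08 m³/yr.
C = 94200/5.115e+08 = 0.0001842 kg/m³ = 0.1842 mg/L.

0.184 mg/L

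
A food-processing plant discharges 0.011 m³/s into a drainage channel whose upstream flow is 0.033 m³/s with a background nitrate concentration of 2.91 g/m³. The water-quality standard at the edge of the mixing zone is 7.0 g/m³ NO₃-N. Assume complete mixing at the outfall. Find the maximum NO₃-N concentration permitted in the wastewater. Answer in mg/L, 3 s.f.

19.3 mg/L

Mass balance: 7·0.044 = 0.011·Cₑ + 0.033·2.91.
Cₑ = (0.308 − 0.09603) / 0.011 = 19.27 mg/L.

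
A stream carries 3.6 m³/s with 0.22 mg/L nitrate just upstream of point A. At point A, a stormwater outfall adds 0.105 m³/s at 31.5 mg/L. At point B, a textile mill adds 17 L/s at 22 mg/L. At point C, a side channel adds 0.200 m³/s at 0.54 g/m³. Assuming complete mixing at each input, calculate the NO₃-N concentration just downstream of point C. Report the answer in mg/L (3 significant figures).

1.17 mg/L

After input A: C = (3.6·0.22 + 0.105·31.5) / 3.705 = 1.106 mg/L.
17 L/s = 0.017 m³/s.
After input B: C = (3.705·1.106 + 0.017·22) / 3.722 = 1.202 mg/L.
After input C: C = (3.722·1.202 + 0.2·0.54) / 3.922 = 1.168 mg/L.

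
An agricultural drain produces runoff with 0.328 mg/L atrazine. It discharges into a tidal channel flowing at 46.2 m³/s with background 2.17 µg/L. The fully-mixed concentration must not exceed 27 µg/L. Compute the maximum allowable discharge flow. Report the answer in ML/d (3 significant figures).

329 ML/d

2.17 µg/L = 0.00217 mg/L.
27 µg/L = 0.027 mg/L.
Mass balance at complete mixing: C_std·(Q_w + Q_r) = Q_w·C_e + Q_r·C_b.
Rearranging, Q_w = Q_r·(C_std − C_b)/(C_e − C_std) = 46.2·(0.027 − 0.00217) / (0.328 − 0.027) = 3.811 m³/s.
= 329.3 ML/d.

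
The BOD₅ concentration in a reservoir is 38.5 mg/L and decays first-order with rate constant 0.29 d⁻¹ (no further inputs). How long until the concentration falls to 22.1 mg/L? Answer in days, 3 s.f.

1.91 d

t = ln(C₀/C)/k = ln(38.5/22.1)/0.29 = 0.5551/0.29 = 1.914 d.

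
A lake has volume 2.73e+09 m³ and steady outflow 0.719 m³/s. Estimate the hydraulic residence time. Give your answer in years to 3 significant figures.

120 yr

Q = 0.719 m³/s × 3.156e+07 s/yr = 2.269e+07 m³/yr.
Hydraulic residence time τ = V/Q = 2.73e+09/2.269e+07 = 120.3 yr.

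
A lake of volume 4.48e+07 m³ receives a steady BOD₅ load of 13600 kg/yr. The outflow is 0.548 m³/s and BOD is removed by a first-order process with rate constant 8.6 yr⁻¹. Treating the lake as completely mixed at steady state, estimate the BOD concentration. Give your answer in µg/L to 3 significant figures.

33.8 µg/L

Outflow Q = 0.548 m³/s × 3.156e+07 s/yr = 1.729e+07 m³/yr.
Steady-state CSTR mass balance: W = Q·C + k·V·C, so C = W/(Q + kV).
Q + kV = 1.729e+07 + 8.6·4.48e+07 = 4.026e+08 m³/yr.
C = 13600/4.026e+08 = 3.378e-05 kg/m³ = 0.03378 mg/L = 33.78 µg/L.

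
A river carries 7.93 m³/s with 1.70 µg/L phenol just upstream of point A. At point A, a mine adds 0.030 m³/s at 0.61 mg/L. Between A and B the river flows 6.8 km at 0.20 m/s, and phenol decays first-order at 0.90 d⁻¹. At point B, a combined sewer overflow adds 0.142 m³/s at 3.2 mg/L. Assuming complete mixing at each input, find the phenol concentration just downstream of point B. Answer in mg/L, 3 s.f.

1.70 µg/L = 0.0017 mg/L.
After input A: C = (7.93·0.0017 + 0.03·0.61) / 7.96 = 0.003993 mg/L.
Over the 6.8 km reach to input B (t = 3.4e+04 s = 0.3935 d), decay gives C = 0.003993·exp(−0.90·0.3935) = 0.002802 mg/L.
After input B: C = (7.96·0.002802 + 0.142·3.2) / 8.102 = 0.05884 mg/L.

0.0588 mg/L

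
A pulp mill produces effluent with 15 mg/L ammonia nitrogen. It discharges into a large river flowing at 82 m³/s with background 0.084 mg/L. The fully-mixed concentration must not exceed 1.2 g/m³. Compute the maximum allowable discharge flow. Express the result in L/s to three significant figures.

6630 L/s

Mass balance at complete mixing: C_std·(Q_w + Q_r) = Q_w·C_e + Q_r·C_b.
Rearranging, Q_w = Q_r·(C_std − C_b)/(C_e − C_std) = 82·(1.2 − 0.084) / (15 − 1.2) = 6.631 m³/s.
= 6631 L/s.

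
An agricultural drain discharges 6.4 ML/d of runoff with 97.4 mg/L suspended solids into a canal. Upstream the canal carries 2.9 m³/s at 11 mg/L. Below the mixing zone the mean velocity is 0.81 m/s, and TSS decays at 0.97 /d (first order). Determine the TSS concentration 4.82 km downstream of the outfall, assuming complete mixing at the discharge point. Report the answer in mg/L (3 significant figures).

6.4 ML/d = 0.07407 m³/s.
After complete mixing, C₀ = (0.07407·97.4 + 2.9·11) / 2.974 = 13.15 mg/L.
Travel time t = 4820 m / 0.81 m/s = 5951 s = 0.06887 d.
C = 13.15·exp(−0.97·0.06887) = 13.15·0.9354 = 12.3 mg/L.

12.3 mg/L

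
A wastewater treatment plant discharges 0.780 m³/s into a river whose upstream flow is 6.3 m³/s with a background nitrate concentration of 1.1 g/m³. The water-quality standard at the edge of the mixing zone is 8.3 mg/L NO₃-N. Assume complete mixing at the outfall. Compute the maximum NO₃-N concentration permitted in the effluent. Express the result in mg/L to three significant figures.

Mass balance: 8.3·7.08 = 0.78·Cₑ + 6.3·1.1.
Cₑ = (58.76 − 6.93) / 0.78 = 66.45 mg/L.

66.5 mg/L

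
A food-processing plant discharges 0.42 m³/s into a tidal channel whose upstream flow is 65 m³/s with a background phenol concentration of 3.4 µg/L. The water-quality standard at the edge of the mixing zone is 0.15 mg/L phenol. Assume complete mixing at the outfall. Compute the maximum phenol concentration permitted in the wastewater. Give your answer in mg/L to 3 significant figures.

22.8 mg/L

3.4 µg/L = 0.0034 mg/L.
Mass balance: 0.15·65.42 = 0.42·Cₑ + 65·0.0034.
Cₑ = (9.813 − 0.221) / 0.42 = 22.84 mg/L.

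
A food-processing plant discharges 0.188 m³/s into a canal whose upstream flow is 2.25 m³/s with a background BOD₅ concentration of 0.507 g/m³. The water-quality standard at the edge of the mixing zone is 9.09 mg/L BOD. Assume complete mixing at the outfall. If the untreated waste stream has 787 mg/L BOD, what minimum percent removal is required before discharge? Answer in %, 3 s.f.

Mass balance: 9.09·2.438 = 0.188·Cₑ + 2.25·0.507.
Cₑ = (22.16 − 1.141) / 0.188 = 111.8 mg/L.
Required removal = 1 − 111.8/787 = 85.79 %.

85.8 %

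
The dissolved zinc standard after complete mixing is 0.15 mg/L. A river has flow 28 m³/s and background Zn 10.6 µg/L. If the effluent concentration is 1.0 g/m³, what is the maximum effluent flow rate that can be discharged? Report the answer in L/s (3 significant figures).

4590 L/s

10.6 µg/L = 0.0106 mg/L.
Mass balance at complete mixing: C_std·(Q_w + Q_r) = Q_w·C_e + Q_r·C_b.
Rearranging, Q_w = Q_r·(C_std − C_b)/(C_e − C_std) = 28·(0.15 − 0.0106) / (1 − 0.15) = 4.592 m³/s.
= 4592 L/s.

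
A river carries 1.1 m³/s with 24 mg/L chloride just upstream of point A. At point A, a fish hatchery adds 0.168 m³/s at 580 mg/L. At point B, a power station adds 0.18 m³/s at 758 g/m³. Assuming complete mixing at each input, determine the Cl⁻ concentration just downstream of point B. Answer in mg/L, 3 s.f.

180 mg/L

After input A: C = (1.1·24 + 0.168·580) / 1.268 = 97.67 mg/L.
After input B: C = (1.268·97.67 + 0.18·758) / 1.448 = 179.8 mg/L.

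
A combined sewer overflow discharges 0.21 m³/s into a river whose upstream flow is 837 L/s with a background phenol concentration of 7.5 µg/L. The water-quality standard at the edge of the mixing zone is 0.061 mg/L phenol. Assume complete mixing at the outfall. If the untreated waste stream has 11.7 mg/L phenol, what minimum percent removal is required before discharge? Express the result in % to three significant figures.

837 L/s = 0.837 m³/s.
7.5 µg/L = 0.0075 mg/L.
Mass balance: 0.061·1.047 = 0.21·Cₑ + 0.837·0.0075.
Cₑ = (0.06387 − 0.006277) / 0.21 = 0.2742 mg/L.
Required removal = 1 − 0.2742/11.7 = 97.66 %.

97.7 %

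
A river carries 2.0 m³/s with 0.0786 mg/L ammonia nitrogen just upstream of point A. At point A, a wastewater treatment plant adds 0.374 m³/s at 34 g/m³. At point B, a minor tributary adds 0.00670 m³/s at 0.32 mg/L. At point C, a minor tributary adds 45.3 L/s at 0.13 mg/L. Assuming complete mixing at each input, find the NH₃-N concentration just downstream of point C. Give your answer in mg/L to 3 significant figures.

After input A: C = (2·0.0786 + 0.374·34) / 2.374 = 5.423 mg/L.
After input B: C = (2.374·5.423 + 0.0067·0.32) / 2.381 = 5.408 mg/L.
45.3 L/s = 0.0453 m³/s.
After input C: C = (2.381·5.408 + 0.0453·0.13) / 2.426 = 5.31 mg/L.

5.31 mg/L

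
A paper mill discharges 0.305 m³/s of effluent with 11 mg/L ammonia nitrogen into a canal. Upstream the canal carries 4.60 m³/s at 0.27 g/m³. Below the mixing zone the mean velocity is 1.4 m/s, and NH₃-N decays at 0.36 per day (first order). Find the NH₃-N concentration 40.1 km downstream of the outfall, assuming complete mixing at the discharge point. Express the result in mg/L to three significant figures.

After complete mixing, C₀ = (0.305·11 + 4.6·0.27) / 4.905 = 0.9372 mg/L.
Travel time t = 4.01e+04 m / 1.4 m/s = 2.864e+04 s = 0.3315 d.
C = 0.9372·exp(−0.36·0.3315) = 0.9372·0.8875 = 0.8318 mg/L.

0.832 mg/L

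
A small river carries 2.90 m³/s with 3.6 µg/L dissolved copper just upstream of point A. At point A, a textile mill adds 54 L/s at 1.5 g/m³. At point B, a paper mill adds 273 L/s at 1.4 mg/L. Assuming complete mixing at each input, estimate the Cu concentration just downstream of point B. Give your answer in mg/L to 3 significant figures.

3.6 µg/L = 0.0036 mg/L.
54 L/s = 0.054 m³/s.
After input A: C = (2.9·0.0036 + 0.054·1.5) / 2.954 = 0.03095 mg/L.
273 L/s = 0.273 m³/s.
After input B: C = (2.954·0.03095 + 0.273·1.4) / 3.227 = 0.1468 mg/L.

0.147 mg/L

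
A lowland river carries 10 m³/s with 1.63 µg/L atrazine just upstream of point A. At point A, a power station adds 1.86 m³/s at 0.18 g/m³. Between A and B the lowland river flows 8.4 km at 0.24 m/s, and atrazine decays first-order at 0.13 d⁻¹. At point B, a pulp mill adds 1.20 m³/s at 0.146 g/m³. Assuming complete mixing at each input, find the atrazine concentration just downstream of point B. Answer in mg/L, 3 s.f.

1.63 µg/L = 0.00163 mg/L.
After input A: C = (10·0.00163 + 1.86·0.18) / 11.86 = 0.0296 mg/L.
Over the 8.4 km reach to input B (t = 3.5e+04 s = 0.4051 d), decay gives C = 0.0296·exp(−0.13·0.4051) = 0.02809 mg/L.
After input B: C = (11.86·0.02809 + 1.2·0.146) / 13.06 = 0.03892 mg/L.

0.0389 mg/L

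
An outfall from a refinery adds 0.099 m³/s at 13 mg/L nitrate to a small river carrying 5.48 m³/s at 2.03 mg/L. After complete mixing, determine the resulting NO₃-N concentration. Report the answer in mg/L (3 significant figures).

Conservation of mass across the mixing zone: C = (0.099·13 + 5.48·2.03) / (0.099 + 5.48) = 12.41/5.579 = 2.225 mg/L.

2.22 mg/L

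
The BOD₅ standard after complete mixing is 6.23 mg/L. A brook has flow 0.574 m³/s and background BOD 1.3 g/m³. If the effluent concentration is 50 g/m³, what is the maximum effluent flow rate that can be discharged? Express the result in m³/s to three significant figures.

Mass balance at complete mixing: C_std·(Q_w + Q_r) = Q_w·C_e + Q_r·C_b.
Rearranging, Q_w = Q_r·(C_std − C_b)/(C_e − C_std) = 0.574·(6.23 − 1.3) / (50 − 6.23) = 0.06465 m³/s.

0.0647 m³/s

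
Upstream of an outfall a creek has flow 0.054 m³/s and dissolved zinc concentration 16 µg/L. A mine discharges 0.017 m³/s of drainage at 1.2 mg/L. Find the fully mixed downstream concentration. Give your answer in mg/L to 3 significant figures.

16 µg/L = 0.016 mg/L.
Flow-weighted mixing gives C = (0.017·1.2 + 0.054·0.016) / (0.017 + 0.054) = 0.02126/0.071 = 0.2995 mg/L.

0.299 mg/L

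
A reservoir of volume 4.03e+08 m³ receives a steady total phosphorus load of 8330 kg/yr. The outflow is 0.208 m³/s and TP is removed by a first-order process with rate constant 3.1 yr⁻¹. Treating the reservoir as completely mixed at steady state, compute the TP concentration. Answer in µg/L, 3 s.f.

Outflow Q = 0.208 m³/s × 3.156e+07 s/yr = 6.564e+06 m³/yr.
Steady-state CSTR mass balance: W = Q·C + k·V·C, so C = W/(Q + kV).
Q + kV = 6.564e+06 + 3.1·4.03e+08 = 1.256e+09 m³/yr.
C = 8330/1.256e+09 = 6.633e-06 kg/m³ = 0.006633 mg/L = 6.633 µg/L.

6.63 µg/L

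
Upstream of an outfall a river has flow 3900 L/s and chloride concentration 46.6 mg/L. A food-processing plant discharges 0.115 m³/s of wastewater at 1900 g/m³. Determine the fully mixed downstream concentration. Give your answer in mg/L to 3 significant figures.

3900 L/s = 3.9 m³/s.
By mass balance at complete mixing, C = (0.115·1900 + 3.9·46.6) / (0.115 + 3.9) = 400.2/4.015 = 99.69 mg/L.

99.7 mg/L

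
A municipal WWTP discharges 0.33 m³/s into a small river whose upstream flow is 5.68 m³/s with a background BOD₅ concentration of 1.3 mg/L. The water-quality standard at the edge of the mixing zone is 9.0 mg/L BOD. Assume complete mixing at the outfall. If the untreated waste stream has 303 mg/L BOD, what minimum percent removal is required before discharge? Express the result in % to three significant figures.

53.3 %

Mass balance: 9·6.01 = 0.33·Cₑ + 5.68·1.3.
Cₑ = (54.09 − 7.384) / 0.33 = 141.5 mg/L.
Required removal = 1 − 141.5/303 = 53.29 %.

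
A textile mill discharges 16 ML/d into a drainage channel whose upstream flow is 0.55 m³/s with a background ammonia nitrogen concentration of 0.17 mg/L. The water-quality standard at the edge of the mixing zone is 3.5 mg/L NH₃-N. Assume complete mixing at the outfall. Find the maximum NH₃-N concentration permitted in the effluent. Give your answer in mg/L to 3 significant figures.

13.4 mg/L

16 ML/d = 0.1852 m³/s.
Mass balance: 3.5·0.7352 = 0.1852·Cₑ + 0.55·0.17.
Cₑ = (2.573 − 0.0935) / 0.1852 = 13.39 mg/L.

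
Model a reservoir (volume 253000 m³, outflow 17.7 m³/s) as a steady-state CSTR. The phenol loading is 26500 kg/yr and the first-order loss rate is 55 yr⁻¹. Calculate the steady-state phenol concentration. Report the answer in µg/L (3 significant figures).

46.3 µg/L

Outflow Q = 17.7 m³/s × 3.156e+07 s/yr = 5.586e+08 m³/yr.
Steady-state CSTR mass balance: W = Q·C + k·V·C, so C = W/(Q + kV).
Q + kV = 5.586e+08 + 55·253000 = 5.725e+08 m³/yr.
C = 26500/5.725e+08 = 4.629e-05 kg/m³ = 0.04629 mg/L = 46.29 µg/L.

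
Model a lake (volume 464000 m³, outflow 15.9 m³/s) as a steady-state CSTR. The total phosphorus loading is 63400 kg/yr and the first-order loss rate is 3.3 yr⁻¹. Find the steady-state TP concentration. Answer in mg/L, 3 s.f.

0.126 mg/L

Outflow Q = 15.9 m³/s × 3.156e+07 s/yr = 5.018e+08 m³/yr.
Steady-state CSTR mass balance: W = Q·C + k·V·C, so C = W/(Q + kV).
Q + kV = 5.018e+08 + 3.3·464000 = 5.033e+08 m³/yr.
C = 63400/5.033e+08 = 0.000126 kg/m³ = 0.126 mg/L.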